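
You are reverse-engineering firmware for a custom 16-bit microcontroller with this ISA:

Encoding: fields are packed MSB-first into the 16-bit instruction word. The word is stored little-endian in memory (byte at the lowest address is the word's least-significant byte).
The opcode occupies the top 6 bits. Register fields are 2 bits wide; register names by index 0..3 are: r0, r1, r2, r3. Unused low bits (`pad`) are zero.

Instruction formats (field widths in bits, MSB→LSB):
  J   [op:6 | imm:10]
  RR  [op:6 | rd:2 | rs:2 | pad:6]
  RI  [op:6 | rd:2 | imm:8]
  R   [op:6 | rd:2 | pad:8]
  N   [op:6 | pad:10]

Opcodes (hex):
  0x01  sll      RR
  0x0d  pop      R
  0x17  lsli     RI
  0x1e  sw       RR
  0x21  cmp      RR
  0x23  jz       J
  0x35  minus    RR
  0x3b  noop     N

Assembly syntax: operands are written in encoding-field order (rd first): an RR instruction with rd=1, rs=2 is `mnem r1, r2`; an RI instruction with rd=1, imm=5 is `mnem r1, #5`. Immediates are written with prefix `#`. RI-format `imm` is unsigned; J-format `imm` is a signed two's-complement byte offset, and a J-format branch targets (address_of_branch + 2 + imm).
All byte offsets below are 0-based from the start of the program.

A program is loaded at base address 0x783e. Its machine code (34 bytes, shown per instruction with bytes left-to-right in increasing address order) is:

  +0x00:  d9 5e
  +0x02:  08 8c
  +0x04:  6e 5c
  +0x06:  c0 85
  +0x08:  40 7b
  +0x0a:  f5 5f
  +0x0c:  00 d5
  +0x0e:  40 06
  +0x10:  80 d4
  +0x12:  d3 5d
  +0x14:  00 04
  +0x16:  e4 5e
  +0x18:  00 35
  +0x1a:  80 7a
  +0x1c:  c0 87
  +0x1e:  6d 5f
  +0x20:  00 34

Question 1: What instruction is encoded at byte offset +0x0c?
minus r1, r0

off 0x0c: read 00 d5 as little → 0xd500
  op=0xd500>>10=0x35 ⇒ minus (RR)
  [9:8] rd=1 = r1
  [7:6] rs=0 = r0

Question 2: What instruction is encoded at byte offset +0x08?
sw r3, r1

+0x08: 40 7b ⇒ word 0x7b40 (little)
  op=0x7b40>>10=0x1e ⇒ sw (RR)
  rd: (w>>8)&0x3=0x3 → r3
  rs: (w>>6)&0x3=0x1 → r1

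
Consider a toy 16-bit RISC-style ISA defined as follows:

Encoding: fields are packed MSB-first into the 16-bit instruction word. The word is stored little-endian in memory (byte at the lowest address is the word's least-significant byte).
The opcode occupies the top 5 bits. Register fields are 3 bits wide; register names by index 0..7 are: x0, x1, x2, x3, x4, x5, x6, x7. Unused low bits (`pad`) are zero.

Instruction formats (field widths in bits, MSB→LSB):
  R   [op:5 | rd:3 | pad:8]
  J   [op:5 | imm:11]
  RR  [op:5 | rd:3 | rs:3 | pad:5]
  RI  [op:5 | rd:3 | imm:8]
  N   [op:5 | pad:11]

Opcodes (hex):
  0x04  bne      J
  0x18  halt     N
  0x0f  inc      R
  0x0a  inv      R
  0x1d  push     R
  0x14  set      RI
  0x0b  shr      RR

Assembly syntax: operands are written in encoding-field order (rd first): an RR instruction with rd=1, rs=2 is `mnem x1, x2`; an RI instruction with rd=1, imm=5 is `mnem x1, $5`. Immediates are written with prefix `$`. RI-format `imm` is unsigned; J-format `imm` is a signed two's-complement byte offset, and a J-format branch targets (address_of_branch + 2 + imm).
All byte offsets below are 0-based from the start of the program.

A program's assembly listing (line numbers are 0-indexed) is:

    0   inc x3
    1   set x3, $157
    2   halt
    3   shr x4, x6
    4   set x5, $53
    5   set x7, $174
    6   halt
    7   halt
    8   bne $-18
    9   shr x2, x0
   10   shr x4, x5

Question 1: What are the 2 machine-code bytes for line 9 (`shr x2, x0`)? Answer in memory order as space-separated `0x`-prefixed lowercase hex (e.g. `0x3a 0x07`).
L9: shr op=0xb:5|rd=2:3|rs=0:3|pad=0:5 ⇒ 0x5a00 ⇒ little 00 5a

0x00 0x5a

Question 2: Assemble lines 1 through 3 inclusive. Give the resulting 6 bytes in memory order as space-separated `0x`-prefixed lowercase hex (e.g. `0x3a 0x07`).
0x9d 0xa3 0x00 0xc0 0xc0 0x5c

line 1 (set): pack op=0x14:5|rd=3:3|imm=157:8 = 0xa39d; little→ 9d a3
line 2 (halt): pack op=0x18:5|pad=0:11 = 0xc000; little→ 00 c0
line 3 (shr): pack op=0xb:5|rd=4:3|rs=6:3|pad=0:5 = 0x5cc0; little→ c0 5c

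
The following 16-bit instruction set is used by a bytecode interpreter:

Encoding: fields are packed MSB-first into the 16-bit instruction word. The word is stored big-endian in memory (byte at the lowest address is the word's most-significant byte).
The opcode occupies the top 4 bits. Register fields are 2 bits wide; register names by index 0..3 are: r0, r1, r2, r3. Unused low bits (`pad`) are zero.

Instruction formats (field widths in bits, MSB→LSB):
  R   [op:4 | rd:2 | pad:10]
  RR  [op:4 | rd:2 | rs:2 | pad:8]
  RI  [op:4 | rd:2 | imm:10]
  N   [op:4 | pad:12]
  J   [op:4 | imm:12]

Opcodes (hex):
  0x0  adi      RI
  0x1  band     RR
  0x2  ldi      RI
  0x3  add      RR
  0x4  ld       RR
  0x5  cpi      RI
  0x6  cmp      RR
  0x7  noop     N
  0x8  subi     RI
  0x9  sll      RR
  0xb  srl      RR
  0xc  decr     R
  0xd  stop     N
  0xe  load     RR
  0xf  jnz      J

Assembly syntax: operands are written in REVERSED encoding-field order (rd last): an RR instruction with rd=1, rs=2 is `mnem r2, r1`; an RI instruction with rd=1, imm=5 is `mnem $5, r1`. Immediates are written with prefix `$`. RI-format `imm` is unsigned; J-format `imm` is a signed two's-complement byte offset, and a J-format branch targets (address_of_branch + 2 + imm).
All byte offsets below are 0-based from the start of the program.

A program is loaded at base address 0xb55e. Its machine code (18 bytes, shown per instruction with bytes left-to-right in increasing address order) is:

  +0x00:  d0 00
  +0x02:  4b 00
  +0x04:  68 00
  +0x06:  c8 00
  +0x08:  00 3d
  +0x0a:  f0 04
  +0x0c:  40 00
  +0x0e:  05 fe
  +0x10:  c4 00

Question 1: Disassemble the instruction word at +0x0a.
jnz $4

[0a] f0 04 → 0xf004
  opcode bits[15:12]=0xf: jnz/J
  imm@[11:0]=0x4 ⇒ $4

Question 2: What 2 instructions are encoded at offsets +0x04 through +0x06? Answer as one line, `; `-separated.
cmp r0, r2; decr r2

+0x04: 68 00 ⇒ word 0x6800 (big)
  top 4b → 0x6 → cmp [RR]
  rd@[11:10]=0x2 ⇒ r2
  rs@[9:8]=0x0 ⇒ r0
+0x06: c8 00 ⇒ word 0xc800 (big)
  top 4b → 0xc → decr [R]
  rd@[11:10]=0x2 ⇒ r2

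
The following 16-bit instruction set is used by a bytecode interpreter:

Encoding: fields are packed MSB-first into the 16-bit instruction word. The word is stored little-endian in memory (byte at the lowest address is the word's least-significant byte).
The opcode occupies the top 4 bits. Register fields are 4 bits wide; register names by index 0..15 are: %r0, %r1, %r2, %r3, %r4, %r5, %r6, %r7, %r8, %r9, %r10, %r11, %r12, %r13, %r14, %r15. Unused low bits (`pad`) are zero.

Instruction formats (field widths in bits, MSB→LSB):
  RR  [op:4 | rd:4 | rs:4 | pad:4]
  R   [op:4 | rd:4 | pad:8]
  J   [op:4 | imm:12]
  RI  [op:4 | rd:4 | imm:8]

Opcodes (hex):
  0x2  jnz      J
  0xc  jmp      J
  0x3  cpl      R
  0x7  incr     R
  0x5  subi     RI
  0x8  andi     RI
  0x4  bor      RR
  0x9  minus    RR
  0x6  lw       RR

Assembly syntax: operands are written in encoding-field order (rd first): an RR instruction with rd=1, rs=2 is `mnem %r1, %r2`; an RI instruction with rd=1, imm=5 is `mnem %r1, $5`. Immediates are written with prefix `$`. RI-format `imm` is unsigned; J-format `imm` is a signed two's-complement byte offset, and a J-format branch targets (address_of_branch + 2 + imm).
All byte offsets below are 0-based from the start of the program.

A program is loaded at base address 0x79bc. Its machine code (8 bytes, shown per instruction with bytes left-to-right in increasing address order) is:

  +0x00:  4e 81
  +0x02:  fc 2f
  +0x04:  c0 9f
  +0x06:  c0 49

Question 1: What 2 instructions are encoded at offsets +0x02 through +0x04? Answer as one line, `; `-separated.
off 0x02: read fc 2f as little → 0x2ffc
  top 4b → 0x2 → jnz [J]
  imm@[11:0]=0xffc (s12→-4) ⇒ $-4
off 0x04: read c0 9f as little → 0x9fc0
  top 4b → 0x9 → minus [RR]
  rd@[11:8]=0xf ⇒ %r15
  rs@[7:4]=0xc ⇒ %r12

jnz $-4; minus %r15, %r12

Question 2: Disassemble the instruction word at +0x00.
+0x00: 4e 81 ⇒ word 0x814e (little)
  top 4b → 0x8 → andi [RI]
  [11:8] rd=1 = %r1
  [7:0] imm=78 = $78

andi %r1, $78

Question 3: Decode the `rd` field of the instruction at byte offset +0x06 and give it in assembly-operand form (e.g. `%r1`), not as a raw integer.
%r9

off 0x06: read c0 49 as little → 0x49c0
  top 4b → 0x4 → bor [RR]
  rd@[11:8]=0x9 ⇒ %r9
  rs@[7:4]=0xc ⇒ %r12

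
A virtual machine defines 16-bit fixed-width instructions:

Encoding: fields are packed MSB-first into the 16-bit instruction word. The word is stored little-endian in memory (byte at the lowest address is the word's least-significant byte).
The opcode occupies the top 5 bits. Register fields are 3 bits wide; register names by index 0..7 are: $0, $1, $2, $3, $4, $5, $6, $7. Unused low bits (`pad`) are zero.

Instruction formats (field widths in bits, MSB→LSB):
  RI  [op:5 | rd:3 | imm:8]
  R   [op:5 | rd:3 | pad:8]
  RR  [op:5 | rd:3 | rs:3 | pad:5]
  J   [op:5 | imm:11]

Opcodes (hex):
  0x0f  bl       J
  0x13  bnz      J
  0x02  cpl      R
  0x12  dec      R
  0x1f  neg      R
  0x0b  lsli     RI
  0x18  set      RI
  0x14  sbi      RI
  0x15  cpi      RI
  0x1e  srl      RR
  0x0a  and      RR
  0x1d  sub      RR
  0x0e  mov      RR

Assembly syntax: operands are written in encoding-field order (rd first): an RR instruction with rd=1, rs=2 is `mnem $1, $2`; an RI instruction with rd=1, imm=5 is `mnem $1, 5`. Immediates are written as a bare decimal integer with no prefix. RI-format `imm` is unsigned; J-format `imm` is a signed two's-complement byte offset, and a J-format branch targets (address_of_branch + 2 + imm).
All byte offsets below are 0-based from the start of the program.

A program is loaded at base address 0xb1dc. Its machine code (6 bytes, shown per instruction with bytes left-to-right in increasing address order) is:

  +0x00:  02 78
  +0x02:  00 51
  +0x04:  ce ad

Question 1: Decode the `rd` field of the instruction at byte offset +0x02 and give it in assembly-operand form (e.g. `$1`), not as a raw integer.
$1

off 0x02: read 00 51 as little → 0x5100
  top 5b → 0xa → and [RR]
  rd: (w>>8)&0x7=0x1 → $1
  rs: (w>>5)&0x7=0x0 → $0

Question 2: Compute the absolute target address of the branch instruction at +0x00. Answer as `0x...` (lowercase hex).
@+00  little-endian(02 78) = 0x7802
  op=0x7802>>11=0xf ⇒ bl (J)
  imm: (w>>0)&0x7ff=0x2 → 2
  target = base 0xb1dc + off 0x00 + 2 + imm 2 = 0xb1e0

0xb1e0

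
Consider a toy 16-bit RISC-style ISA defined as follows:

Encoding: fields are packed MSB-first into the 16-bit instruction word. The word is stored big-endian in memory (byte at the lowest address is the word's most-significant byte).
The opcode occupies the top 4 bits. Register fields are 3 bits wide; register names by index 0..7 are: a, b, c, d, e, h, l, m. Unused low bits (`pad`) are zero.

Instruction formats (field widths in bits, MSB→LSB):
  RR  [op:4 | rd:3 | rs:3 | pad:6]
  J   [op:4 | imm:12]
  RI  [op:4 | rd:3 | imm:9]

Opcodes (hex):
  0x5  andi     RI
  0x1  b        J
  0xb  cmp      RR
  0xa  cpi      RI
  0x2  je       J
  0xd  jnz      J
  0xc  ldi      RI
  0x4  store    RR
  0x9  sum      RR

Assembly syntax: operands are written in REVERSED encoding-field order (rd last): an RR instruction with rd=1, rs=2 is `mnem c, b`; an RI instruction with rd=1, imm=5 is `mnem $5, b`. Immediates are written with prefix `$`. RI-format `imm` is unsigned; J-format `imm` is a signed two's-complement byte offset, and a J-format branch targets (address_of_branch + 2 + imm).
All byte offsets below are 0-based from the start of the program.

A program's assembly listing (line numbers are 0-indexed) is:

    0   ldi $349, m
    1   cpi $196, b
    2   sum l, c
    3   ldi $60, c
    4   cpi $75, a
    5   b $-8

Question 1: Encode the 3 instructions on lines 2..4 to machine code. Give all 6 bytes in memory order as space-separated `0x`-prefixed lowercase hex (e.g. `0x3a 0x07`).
0x95 0x80 0xc4 0x3c 0xa0 0x4b

L2: sum op=0x9:4|rd=2:3|rs=6:3|pad=0:6 ⇒ 0x9580 ⇒ big 95 80
L3: ldi op=0xc:4|rd=2:3|imm=60:9 ⇒ 0xc43c ⇒ big c4 3c
L4: cpi op=0xa:4|rd=0:3|imm=75:9 ⇒ 0xa04b ⇒ big a0 4b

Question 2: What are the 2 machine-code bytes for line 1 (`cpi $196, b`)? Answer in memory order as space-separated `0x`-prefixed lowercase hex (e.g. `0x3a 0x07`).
line 1 (cpi): pack op=0xa:4|rd=1:3|imm=196:9 = 0xa2c4; big→ a2 c4

0xa2 0xc4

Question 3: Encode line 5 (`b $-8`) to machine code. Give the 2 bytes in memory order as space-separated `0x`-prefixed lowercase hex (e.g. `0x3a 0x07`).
L5: b op=0x1:4|imm=-8:12 ⇒ 0x1ff8 ⇒ big 1f f8

0x1f 0xf8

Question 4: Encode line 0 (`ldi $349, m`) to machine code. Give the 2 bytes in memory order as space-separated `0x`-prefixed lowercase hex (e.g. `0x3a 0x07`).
0. ldi fields op=0xc:4|rd=7:3|imm=349:9 → word cf5dh → cf 5d

0xcf 0x5d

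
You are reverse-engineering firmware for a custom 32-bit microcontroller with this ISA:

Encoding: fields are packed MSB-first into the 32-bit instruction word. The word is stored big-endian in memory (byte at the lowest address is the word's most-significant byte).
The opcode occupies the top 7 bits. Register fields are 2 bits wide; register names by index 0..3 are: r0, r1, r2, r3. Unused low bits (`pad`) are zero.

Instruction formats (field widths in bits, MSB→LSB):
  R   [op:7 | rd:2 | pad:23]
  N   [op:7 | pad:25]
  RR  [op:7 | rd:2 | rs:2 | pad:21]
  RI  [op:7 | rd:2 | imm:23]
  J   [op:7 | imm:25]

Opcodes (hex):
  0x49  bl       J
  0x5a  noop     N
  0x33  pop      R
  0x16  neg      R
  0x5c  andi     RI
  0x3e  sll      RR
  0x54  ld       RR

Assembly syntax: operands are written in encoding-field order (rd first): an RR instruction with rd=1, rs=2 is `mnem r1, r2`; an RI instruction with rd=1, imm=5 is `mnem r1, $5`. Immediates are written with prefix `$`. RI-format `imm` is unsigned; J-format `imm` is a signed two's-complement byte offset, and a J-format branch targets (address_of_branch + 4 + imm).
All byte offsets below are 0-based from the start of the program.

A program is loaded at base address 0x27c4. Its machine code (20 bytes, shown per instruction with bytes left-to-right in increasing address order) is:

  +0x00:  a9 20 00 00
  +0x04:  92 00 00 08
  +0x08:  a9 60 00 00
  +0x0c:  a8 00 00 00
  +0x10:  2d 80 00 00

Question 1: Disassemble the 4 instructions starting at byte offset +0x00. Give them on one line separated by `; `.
+0x00: a9 20 00 00 ⇒ word 0xa9200000 (big)
  opcode bits[31:25]=0x54: ld/RR
  rd@[24:23]=0x2 ⇒ r2
  rs@[22:21]=0x1 ⇒ r1
+0x04: 92 00 00 08 ⇒ word 0x92000008 (big)
  opcode bits[31:25]=0x49: bl/J
  imm@[24:0]=0x8 ⇒ $8
+0x08: a9 60 00 00 ⇒ word 0xa9600000 (big)
  opcode bits[31:25]=0x54: ld/RR
  rd@[24:23]=0x2 ⇒ r2
  rs@[22:21]=0x3 ⇒ r3
+0x0c: a8 00 00 00 ⇒ word 0xa8000000 (big)
  opcode bits[31:25]=0x54: ld/RR
  rd@[24:23]=0x0 ⇒ r0
  rs@[22:21]=0x0 ⇒ r0

ld r2, r1; bl $8; ld r2, r3; ld r0, r0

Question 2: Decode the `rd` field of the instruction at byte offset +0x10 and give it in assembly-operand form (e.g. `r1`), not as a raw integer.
+0x10: 2d 80 00 00 ⇒ word 0x2d800000 (big)
  top 7b → 0x16 → neg [R]
  [24:23] rd=3 = r3

r3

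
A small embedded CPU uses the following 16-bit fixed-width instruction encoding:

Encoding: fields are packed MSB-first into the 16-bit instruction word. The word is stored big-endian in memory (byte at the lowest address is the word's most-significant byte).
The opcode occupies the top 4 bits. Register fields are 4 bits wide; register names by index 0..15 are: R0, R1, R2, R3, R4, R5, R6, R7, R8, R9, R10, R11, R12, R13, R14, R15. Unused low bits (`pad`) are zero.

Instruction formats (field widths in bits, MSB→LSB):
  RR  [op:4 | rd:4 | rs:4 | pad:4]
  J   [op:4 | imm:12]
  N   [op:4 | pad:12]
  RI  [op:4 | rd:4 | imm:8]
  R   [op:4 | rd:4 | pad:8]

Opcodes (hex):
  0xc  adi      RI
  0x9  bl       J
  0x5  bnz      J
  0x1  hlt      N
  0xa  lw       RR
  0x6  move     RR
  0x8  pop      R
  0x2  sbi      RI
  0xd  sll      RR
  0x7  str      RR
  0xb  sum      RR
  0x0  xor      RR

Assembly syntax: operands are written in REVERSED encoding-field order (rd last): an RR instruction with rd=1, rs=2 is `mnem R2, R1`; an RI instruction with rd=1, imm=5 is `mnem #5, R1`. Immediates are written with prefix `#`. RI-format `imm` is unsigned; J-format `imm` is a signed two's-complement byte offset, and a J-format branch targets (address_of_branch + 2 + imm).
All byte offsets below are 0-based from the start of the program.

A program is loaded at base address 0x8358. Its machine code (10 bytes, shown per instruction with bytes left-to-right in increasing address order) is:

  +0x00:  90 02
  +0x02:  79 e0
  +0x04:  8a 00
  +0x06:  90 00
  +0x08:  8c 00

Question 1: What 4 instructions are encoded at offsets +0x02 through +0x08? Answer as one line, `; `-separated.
+0x02: 79 e0 ⇒ word 0x79e0 (big)
  opcode bits[15:12]=0x7: str/RR
  rd@[11:8]=0x9 ⇒ R9
  rs@[7:4]=0xe ⇒ R14
+0x04: 8a 00 ⇒ word 0x8a00 (big)
  opcode bits[15:12]=0x8: pop/R
  rd@[11:8]=0xa ⇒ R10
+0x06: 90 00 ⇒ word 0x9000 (big)
  opcode bits[15:12]=0x9: bl/J
  imm@[11:0]=0x0 ⇒ #0
+0x08: 8c 00 ⇒ word 0x8c00 (big)
  opcode bits[15:12]=0x8: pop/R
  rd@[11:8]=0xc ⇒ R12

str R14, R9; pop R10; bl #0; pop R12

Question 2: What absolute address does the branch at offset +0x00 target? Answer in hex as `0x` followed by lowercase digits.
0x835c

@+00  big-endian(90 02) = 0x9002
  opcode bits[15:12]=0x9: bl/J
  imm@[11:0]=0x2 ⇒ #2
  target = base 0x8358 + off 0x00 + 2 + imm 2 = 0x835c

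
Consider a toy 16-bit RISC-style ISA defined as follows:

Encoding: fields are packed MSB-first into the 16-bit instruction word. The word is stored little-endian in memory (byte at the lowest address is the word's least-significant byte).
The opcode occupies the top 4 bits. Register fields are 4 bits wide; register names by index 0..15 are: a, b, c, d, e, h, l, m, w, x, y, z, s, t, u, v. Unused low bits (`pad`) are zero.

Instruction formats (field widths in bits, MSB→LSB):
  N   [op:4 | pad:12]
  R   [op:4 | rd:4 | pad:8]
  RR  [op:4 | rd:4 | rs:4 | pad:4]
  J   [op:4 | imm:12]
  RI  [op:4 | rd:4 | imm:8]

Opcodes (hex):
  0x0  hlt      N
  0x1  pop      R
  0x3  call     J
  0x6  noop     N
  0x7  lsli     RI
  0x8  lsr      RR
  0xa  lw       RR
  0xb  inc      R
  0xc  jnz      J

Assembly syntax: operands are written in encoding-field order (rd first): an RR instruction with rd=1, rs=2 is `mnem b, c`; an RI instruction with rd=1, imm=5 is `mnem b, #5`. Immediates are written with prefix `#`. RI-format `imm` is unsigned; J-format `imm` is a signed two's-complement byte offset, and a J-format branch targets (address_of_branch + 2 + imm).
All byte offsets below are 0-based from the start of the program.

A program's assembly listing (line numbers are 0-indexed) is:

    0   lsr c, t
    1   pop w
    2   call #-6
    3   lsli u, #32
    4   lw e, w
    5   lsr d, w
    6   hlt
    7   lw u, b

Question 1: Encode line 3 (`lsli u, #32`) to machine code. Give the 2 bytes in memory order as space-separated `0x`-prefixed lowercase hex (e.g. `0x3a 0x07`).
3. lsli fields op=0x7:4|rd=14:4|imm=32:8 → word 7e20h → 20 7e

0x20 0x7e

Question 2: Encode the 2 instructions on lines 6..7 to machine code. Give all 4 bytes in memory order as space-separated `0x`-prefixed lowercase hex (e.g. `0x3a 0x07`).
6. hlt fields op=0x0:4|pad=0:12 → word 0000h → 00 00
7. lw fields op=0xa:4|rd=14:4|rs=1:4|pad=0:4 → word ae10h → 10 ae

0x00 0x00 0x10 0xae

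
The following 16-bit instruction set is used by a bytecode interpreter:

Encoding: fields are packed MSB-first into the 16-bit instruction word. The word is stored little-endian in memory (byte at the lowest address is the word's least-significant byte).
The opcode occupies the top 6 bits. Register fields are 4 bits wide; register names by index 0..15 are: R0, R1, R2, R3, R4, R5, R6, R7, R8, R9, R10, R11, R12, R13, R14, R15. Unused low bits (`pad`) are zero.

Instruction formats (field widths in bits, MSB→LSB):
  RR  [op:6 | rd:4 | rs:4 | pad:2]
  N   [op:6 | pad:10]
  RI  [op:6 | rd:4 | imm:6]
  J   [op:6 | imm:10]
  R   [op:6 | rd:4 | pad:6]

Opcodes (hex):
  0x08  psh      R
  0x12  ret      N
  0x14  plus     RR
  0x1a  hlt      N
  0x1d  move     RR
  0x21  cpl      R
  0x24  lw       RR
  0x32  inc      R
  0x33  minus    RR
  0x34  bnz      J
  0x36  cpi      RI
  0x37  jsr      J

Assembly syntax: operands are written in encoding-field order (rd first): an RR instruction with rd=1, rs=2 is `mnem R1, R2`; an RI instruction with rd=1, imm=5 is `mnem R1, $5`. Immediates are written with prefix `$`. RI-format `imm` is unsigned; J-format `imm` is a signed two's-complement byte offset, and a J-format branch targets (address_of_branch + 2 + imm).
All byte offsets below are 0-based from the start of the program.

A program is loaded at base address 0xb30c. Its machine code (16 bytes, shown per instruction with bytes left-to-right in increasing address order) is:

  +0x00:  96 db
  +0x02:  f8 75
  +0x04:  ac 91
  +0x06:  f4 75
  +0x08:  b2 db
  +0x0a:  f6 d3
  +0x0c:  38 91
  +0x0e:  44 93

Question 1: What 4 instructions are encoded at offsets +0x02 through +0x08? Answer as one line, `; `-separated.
+0x02: f8 75 ⇒ word 0x75f8 (little)
  top 6b → 0x1d → move [RR]
  rd@[9:6]=0x7 ⇒ R7
  rs@[5:2]=0xe ⇒ R14
+0x04: ac 91 ⇒ word 0x91ac (little)
  top 6b → 0x24 → lw [RR]
  rd@[9:6]=0x6 ⇒ R6
  rs@[5:2]=0xb ⇒ R11
+0x06: f4 75 ⇒ word 0x75f4 (little)
  top 6b → 0x1d → move [RR]
  rd@[9:6]=0x7 ⇒ R7
  rs@[5:2]=0xd ⇒ R13
+0x08: b2 db ⇒ word 0xdbb2 (little)
  top 6b → 0x36 → cpi [RI]
  rd@[9:6]=0xe ⇒ R14
  imm@[5:0]=0x32 ⇒ $50

move R7, R14; lw R6, R11; move R7, R13; cpi R14, $50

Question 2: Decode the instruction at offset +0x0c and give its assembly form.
[0c] 38 91 → 0x9138
  top 6b → 0x24 → lw [RR]
  rd: (w>>6)&0xf=0x4 → R4
  rs: (w>>2)&0xf=0xe → R14

lw R4, R14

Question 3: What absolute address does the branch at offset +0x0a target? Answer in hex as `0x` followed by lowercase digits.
0xb30e

@+0a  little-endian(f6 d3) = 0xd3f6
  op=0xd3f6>>10=0x34 ⇒ bnz (J)
  imm@[9:0]=0x3f6 (s10→-10) ⇒ $-10
  target = base 0xb30c + off 0x0a + 2 + imm -10 = 0xb30e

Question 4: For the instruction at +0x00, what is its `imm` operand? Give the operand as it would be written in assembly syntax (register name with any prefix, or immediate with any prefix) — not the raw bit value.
$22

[00] 96 db → 0xdb96
  top 6b → 0x36 → cpi [RI]
  rd: (w>>6)&0xf=0xe → R14
  imm: (w>>0)&0x3f=0x16 → $22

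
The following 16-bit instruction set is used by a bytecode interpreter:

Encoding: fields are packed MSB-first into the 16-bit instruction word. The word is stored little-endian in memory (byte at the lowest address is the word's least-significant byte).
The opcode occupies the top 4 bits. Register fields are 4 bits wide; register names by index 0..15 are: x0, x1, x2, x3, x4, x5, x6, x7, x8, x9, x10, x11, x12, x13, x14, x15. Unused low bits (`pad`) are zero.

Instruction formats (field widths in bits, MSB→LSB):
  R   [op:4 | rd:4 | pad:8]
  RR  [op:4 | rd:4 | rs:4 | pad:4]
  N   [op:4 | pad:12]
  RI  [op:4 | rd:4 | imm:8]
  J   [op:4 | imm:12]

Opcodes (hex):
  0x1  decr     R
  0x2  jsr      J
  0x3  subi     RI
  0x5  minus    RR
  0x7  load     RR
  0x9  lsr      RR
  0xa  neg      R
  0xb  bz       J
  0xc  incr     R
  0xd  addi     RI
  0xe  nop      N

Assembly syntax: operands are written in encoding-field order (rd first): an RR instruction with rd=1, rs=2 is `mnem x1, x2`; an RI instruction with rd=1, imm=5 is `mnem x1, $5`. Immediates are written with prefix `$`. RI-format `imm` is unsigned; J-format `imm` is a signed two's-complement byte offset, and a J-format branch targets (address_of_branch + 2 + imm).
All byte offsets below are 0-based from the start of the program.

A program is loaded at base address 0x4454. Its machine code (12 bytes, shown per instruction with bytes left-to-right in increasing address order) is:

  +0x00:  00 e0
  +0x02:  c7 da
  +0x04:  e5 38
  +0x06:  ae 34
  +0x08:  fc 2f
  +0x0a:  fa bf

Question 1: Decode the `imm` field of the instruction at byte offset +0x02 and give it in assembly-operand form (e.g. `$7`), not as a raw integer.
off 0x02: read c7 da as little → 0xdac7
  op=0xdac7>>12=0xd ⇒ addi (RI)
  rd: (w>>8)&0xf=0xa → x10
  imm: (w>>0)&0xff=0xc7 → $199

$199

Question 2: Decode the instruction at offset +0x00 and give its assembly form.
nop

+0x00: 00 e0 ⇒ word 0xe000 (little)
  top 4b → 0xe → nop [N]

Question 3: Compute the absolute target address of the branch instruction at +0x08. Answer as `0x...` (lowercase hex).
[08] fc 2f → 0x2ffc
  opcode bits[15:12]=0x2: jsr/J
  imm@[11:0]=0xffc (s12→-4) ⇒ $-4
  target = base 0x4454 + off 0x08 + 2 + imm -4 = 0x445a

0x445a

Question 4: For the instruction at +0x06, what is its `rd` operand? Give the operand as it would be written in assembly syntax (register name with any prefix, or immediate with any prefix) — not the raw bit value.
x4

+0x06: ae 34 ⇒ word 0x34ae (little)
  top 4b → 0x3 → subi [RI]
  rd: (w>>8)&0xf=0x4 → x4
  imm: (w>>0)&0xff=0xae → $174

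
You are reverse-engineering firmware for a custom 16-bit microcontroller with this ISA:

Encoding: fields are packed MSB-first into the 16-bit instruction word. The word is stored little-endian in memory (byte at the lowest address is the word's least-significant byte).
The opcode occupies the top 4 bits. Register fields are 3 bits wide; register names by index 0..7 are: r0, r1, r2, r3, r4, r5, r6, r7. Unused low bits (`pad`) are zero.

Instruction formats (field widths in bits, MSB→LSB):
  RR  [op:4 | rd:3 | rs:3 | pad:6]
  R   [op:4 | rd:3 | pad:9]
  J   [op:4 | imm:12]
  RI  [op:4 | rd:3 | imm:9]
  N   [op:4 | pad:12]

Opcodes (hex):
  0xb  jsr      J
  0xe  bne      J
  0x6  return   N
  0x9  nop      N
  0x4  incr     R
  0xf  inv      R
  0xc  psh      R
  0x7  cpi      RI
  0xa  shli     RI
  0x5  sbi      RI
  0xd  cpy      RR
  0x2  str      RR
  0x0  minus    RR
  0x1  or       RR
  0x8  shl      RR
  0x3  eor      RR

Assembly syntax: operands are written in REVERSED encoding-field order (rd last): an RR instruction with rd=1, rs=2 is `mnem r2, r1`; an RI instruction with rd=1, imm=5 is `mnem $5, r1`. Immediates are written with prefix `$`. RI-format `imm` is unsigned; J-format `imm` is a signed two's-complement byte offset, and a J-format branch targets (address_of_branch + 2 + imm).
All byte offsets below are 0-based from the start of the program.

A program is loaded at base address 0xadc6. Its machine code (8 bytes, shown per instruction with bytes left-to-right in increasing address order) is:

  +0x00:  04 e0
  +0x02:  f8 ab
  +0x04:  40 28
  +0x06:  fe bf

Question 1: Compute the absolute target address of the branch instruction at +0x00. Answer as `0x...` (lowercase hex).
0xadcc

+0x00: 04 e0 ⇒ word 0xe004 (little)
  top 4b → 0xe → bne [J]
  imm@[11:0]=0x4 ⇒ $4
  target = base 0xadc6 + off 0x00 + 2 + imm 4 = 0xadcc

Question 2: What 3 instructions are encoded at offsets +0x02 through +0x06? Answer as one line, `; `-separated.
shli $504, r5; str r1, r4; jsr $-2

+0x02: f8 ab ⇒ word 0xabf8 (little)
  top 4b → 0xa → shli [RI]
  [11:9] rd=5 = r5
  [8:0] imm=504 = $504
+0x04: 40 28 ⇒ word 0x2840 (little)
  top 4b → 0x2 → str [RR]
  [11:9] rd=4 = r4
  [8:6] rs=1 = r1
+0x06: fe bf ⇒ word 0xbffe (little)
  top 4b → 0xb → jsr [J]
  [11:0] imm=4094 (s12→-2) = $-2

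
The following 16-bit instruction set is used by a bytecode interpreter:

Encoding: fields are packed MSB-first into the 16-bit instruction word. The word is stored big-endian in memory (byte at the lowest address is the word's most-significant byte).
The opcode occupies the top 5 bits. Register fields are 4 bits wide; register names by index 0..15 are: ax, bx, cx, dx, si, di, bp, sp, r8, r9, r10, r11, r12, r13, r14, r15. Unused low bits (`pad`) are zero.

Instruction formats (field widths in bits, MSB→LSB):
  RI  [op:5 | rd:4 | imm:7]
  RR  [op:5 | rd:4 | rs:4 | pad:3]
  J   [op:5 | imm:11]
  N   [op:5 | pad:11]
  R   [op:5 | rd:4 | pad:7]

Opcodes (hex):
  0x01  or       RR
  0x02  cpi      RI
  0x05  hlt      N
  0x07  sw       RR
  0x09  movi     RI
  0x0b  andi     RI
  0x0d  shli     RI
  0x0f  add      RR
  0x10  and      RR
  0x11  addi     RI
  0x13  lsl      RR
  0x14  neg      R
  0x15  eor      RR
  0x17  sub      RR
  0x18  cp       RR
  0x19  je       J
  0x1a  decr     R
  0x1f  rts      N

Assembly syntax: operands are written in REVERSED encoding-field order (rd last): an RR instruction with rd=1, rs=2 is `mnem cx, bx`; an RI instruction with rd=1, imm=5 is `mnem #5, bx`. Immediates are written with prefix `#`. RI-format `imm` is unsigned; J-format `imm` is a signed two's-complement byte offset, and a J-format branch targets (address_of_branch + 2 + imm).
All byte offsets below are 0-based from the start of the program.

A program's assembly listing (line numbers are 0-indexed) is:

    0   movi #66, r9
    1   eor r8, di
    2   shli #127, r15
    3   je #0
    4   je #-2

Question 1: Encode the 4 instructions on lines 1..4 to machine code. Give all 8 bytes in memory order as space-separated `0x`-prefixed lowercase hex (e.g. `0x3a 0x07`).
L1: eor op=0x15:5|rd=5:4|rs=8:4|pad=0:3 ⇒ 0xaac0 ⇒ big aa c0
L2: shli op=0xd:5|rd=15:4|imm=127:7 ⇒ 0x6fff ⇒ big 6f ff
L3: je op=0x19:5|imm=0:11 ⇒ 0xc800 ⇒ big c8 00
L4: je op=0x19:5|imm=-2:11 ⇒ 0xcffe ⇒ big cf fe

0xaa 0xc0 0x6f 0xff 0xc8 0x00 0xcf 0xfe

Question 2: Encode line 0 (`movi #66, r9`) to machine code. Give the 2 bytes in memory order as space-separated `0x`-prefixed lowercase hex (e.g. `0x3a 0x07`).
line 0 (movi): pack op=0x9:5|rd=9:4|imm=66:7 = 0x4cc2; big→ 4c c2

0x4c 0xc2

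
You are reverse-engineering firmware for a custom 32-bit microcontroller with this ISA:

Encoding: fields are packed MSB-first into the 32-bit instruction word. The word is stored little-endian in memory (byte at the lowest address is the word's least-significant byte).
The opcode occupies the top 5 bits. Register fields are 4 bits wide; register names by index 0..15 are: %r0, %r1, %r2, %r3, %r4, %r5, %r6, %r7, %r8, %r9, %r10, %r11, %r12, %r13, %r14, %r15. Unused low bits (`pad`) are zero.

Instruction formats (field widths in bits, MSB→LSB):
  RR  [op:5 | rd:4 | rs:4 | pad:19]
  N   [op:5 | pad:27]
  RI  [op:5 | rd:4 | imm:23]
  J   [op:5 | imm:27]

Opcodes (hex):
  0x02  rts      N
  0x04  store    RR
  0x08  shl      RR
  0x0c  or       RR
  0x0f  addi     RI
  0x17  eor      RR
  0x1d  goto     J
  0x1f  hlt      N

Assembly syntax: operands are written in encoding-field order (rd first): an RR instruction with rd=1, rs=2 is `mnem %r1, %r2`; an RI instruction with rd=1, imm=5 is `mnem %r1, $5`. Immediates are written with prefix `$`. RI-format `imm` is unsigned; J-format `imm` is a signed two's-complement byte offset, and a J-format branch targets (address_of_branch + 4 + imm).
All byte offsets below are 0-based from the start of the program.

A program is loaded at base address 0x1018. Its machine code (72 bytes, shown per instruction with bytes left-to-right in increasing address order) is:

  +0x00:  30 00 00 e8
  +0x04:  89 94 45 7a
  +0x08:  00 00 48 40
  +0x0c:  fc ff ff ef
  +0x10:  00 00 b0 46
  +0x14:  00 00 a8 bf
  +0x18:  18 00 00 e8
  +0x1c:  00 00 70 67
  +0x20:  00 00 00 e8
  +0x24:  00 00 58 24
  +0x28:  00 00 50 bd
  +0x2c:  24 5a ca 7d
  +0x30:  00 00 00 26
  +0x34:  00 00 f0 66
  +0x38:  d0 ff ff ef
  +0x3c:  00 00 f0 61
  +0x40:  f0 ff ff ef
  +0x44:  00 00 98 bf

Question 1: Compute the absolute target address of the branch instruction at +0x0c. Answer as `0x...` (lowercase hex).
+0x0c: fc ff ff ef ⇒ word 0xeffffffc (little)
  opcode bits[31:27]=0x1d: goto/J
  imm: (w>>0)&0x7ffffff=0x7fffffc (s27→-4) → $-4
  target = base 0x1018 + off 0x0c + 4 + imm -4 = 0x1024

0x1024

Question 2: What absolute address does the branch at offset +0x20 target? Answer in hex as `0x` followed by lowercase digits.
[20] 00 00 00 e8 → 0xe8000000
  opcode bits[31:27]=0x1d: goto/J
  [26:0] imm=0 = $0
  target = base 0x1018 + off 0x20 + 4 + imm 0 = 0x103c

0x103c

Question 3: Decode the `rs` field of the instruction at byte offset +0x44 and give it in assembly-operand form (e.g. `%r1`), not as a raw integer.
%r3

off 0x44: read 00 00 98 bf as little → 0xbf980000
  opcode bits[31:27]=0x17: eor/RR
  [26:23] rd=15 = %r15
  [22:19] rs=3 = %r3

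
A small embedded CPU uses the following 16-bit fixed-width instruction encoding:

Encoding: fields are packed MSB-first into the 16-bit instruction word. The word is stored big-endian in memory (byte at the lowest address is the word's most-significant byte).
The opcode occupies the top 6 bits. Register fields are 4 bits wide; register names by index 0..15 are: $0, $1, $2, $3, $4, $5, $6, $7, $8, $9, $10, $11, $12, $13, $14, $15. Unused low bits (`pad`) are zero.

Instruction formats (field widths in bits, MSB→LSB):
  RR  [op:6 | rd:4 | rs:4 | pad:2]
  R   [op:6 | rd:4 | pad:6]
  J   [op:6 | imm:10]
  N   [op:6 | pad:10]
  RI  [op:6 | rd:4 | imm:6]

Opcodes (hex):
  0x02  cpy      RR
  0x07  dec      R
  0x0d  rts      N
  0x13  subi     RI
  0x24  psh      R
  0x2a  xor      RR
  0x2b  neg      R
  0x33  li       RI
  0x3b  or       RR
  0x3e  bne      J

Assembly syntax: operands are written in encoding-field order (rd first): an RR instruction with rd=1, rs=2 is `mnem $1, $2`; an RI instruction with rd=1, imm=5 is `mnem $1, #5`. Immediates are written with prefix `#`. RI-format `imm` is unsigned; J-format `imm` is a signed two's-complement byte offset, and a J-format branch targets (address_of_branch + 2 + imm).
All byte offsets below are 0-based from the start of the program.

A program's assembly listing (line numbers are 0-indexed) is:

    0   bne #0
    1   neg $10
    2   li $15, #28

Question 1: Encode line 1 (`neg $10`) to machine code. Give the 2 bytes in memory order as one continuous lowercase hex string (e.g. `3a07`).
ae80

1. neg fields op=0x2b:6|rd=10:4|pad=0:6 → word ae80h → ae 80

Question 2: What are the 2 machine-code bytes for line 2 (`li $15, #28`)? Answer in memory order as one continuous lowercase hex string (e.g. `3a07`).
cfdc

2. li fields op=0x33:6|rd=15:4|imm=28:6 → word cfdch → cf dc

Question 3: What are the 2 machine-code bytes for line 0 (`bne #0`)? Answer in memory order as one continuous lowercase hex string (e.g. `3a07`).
line 0 (bne): pack op=0x3e:6|imm=0:10 = 0xf800; big→ f8 00

f800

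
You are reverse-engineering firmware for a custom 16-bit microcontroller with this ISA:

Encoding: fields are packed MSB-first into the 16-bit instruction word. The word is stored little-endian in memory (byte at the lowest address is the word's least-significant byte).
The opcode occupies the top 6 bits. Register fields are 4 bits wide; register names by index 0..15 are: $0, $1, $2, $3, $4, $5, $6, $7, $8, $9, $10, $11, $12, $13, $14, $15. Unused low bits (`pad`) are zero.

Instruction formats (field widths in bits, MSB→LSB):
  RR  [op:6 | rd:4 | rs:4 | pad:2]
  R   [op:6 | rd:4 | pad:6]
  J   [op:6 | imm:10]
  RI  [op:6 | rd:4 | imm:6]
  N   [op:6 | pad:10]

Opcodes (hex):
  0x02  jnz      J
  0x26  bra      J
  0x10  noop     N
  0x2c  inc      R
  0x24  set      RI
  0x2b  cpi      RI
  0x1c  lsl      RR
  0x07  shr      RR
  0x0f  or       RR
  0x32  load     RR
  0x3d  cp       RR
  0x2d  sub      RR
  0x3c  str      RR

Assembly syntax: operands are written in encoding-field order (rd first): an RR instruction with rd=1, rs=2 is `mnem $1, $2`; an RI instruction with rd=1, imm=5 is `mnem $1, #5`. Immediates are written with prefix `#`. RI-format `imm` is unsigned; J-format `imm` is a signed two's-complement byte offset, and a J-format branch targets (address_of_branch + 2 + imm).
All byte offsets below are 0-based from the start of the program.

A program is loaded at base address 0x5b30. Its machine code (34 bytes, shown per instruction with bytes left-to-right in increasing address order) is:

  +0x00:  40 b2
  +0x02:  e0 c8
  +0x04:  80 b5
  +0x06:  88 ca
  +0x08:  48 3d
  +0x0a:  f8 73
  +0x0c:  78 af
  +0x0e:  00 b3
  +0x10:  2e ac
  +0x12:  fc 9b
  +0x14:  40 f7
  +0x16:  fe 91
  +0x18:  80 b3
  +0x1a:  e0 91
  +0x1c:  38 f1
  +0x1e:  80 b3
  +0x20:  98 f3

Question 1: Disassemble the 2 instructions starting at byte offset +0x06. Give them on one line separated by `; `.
[06] 88 ca → 0xca88
  op=0xca88>>10=0x32 ⇒ load (RR)
  rd: (w>>6)&0xf=0xa → $10
  rs: (w>>2)&0xf=0x2 → $2
[08] 48 3d → 0x3d48
  op=0x3d48>>10=0xf ⇒ or (RR)
  rd: (w>>6)&0xf=0x5 → $5
  rs: (w>>2)&0xf=0x2 → $2

load $10, $2; or $5, $2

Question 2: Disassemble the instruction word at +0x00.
inc $9

[00] 40 b2 → 0xb240
  op=0xb240>>10=0x2c ⇒ inc (R)
  rd: (w>>6)&0xf=0x9 → $9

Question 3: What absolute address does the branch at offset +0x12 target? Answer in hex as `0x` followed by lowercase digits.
0x5b40

[12] fc 9b → 0x9bfc
  opcode bits[15:10]=0x26: bra/J
  imm: (w>>0)&0x3ff=0x3fc (s10→-4) → #-4
  target = base 0x5b30 + off 0x12 + 2 + imm -4 = 0x5b40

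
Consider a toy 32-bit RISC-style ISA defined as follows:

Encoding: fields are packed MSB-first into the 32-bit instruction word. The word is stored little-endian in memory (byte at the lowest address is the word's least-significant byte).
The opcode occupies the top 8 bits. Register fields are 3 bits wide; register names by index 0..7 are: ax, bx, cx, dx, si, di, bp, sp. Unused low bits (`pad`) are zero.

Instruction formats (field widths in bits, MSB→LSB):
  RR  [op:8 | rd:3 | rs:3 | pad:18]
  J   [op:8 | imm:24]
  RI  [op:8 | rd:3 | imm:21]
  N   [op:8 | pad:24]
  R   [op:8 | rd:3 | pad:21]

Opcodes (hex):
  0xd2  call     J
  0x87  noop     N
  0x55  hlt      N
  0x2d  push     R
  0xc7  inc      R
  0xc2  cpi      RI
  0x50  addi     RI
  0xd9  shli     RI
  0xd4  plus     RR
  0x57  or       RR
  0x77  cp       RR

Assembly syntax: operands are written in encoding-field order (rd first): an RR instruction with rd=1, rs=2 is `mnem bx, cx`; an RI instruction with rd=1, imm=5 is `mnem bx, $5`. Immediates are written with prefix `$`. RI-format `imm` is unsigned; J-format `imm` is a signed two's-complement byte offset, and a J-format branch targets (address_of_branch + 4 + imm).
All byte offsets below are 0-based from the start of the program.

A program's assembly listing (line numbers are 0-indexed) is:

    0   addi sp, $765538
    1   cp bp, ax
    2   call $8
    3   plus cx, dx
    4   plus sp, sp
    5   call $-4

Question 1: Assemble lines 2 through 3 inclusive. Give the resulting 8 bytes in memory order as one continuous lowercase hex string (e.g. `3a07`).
L2: call op=0xd2:8|imm=8:24 ⇒ 0xd2000008 ⇒ little 08 00 00 d2
L3: plus op=0xd4:8|rd=2:3|rs=3:3|pad=0:18 ⇒ 0xd44c0000 ⇒ little 00 00 4c d4

080000d200004cd4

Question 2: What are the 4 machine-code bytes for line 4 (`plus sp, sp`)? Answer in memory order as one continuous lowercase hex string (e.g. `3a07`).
0000fcd4

L4: plus op=0xd4:8|rd=7:3|rs=7:3|pad=0:18 ⇒ 0xd4fc0000 ⇒ little 00 00 fc d4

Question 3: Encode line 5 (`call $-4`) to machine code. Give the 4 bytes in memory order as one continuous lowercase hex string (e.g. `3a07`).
L5: call op=0xd2:8|imm=-4:24 ⇒ 0xd2fffffc ⇒ little fc ff ff d2

fcffffd2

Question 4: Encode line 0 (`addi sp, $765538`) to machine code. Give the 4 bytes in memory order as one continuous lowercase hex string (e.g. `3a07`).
62aeeb50

line 0 (addi): pack op=0x50:8|rd=7:3|imm=765538:21 = 0x50ebae62; little→ 62 ae eb 50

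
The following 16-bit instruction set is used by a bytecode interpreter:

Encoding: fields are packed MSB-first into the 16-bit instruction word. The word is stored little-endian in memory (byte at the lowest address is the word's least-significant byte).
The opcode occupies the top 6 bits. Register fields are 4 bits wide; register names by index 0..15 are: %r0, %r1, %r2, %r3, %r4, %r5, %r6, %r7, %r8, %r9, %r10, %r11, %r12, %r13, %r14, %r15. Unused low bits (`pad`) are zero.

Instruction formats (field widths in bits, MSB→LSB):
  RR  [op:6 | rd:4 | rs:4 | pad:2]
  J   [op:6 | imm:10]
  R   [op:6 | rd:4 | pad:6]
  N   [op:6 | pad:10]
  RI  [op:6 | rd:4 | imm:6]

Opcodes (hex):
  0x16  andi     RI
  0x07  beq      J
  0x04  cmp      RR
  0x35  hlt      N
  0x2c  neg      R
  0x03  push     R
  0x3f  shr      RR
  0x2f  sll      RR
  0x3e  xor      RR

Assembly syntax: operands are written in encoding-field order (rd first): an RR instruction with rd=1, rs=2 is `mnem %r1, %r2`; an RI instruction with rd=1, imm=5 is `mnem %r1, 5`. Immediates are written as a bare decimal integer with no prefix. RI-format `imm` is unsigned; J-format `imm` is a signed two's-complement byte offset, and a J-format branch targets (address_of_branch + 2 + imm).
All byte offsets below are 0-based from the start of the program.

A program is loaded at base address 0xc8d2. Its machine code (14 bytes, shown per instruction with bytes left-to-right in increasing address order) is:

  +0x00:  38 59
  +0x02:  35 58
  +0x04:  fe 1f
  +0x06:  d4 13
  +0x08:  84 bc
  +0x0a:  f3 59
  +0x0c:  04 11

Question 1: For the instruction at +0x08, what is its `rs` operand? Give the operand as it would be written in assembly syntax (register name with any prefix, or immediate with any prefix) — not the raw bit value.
off 0x08: read 84 bc as little → 0xbc84
  opcode bits[15:10]=0x2f: sll/RR
  rd: (w>>6)&0xf=0x2 → %r2
  rs: (w>>2)&0xf=0x1 → %r1

%r1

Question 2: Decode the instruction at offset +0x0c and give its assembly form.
cmp %r4, %r1

@+0c  little-endian(04 11) = 0x1104
  op=0x1104>>10=0x4 ⇒ cmp (RR)
  rd: (w>>6)&0xf=0x4 → %r4
  rs: (w>>2)&0xf=0x1 → %r1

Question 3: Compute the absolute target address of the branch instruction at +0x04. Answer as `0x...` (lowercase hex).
+0x04: fe 1f ⇒ word 0x1ffe (little)
  opcode bits[15:10]=0x7: beq/J
  imm@[9:0]=0x3fe (s10→-2) ⇒ -2
  target = base 0xc8d2 + off 0x04 + 2 + imm -2 = 0xc8d6

0xc8d6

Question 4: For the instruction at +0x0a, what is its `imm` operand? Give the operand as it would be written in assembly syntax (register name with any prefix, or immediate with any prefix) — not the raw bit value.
51

[0a] f3 59 → 0x59f3
  top 6b → 0x16 → andi [RI]
  rd@[9:6]=0x7 ⇒ %r7
  imm@[5:0]=0x33 ⇒ 51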